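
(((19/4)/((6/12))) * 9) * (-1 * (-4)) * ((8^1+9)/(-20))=-290.70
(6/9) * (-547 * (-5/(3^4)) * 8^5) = 179240960/243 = 737617.12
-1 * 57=-57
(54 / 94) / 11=27 / 517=0.05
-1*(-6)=6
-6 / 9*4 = -8 / 3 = -2.67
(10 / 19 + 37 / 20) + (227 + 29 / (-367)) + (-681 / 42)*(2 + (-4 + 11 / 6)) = 169862044 / 732165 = 232.00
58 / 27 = 2.15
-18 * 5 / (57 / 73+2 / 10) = -16425 / 179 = -91.76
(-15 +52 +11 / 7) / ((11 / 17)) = 4590 / 77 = 59.61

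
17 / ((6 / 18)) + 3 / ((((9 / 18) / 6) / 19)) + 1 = 736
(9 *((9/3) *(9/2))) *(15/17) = 3645/34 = 107.21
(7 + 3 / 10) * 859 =62707 / 10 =6270.70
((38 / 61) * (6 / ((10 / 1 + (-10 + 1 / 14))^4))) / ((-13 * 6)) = -1459808 / 793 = -1840.87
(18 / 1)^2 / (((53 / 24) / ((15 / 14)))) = 58320 / 371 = 157.20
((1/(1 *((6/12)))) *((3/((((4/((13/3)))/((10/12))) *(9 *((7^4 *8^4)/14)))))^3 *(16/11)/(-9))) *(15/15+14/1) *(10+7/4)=-64536875/14409782424283494821658624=-0.00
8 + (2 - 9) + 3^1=4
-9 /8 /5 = -9 /40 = -0.22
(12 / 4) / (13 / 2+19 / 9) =54 / 155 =0.35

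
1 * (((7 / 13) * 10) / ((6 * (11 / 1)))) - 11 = -4684 / 429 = -10.92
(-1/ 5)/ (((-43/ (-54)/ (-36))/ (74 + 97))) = 332424/ 215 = 1546.16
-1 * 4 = -4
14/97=0.14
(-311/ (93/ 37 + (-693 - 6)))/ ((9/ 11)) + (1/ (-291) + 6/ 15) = 21199543/ 22497210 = 0.94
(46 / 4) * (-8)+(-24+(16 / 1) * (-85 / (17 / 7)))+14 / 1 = -662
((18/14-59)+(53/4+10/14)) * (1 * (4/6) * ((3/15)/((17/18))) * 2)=-210/17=-12.35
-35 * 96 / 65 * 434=-291648 / 13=-22434.46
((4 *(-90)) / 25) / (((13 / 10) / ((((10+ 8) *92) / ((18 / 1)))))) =-13248 / 13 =-1019.08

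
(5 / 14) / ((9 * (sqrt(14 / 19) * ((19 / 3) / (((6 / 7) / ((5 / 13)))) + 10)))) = 13 * sqrt(266) / 58898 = 0.00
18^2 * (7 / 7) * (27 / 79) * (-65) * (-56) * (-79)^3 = -198730415520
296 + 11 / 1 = 307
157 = 157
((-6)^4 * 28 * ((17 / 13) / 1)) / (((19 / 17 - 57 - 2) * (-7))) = 62424 / 533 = 117.12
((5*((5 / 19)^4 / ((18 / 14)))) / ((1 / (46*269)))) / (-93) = -270681250 / 109078677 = -2.48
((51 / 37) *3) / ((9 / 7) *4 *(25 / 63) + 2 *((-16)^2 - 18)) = 2499 / 288896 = 0.01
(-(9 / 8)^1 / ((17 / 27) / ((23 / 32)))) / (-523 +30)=5589 / 2145536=0.00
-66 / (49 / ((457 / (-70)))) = 15081 / 1715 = 8.79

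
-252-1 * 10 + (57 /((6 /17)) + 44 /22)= -197 /2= -98.50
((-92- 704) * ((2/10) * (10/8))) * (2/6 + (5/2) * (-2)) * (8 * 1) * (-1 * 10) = -74293.33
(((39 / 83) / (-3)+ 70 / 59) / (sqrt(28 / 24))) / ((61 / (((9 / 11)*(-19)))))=-862353*sqrt(42) / 23001209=-0.24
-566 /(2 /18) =-5094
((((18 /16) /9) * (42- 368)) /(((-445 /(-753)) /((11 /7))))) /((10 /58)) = -39153741 /62300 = -628.47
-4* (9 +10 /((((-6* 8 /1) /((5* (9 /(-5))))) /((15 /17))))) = -1449 /34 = -42.62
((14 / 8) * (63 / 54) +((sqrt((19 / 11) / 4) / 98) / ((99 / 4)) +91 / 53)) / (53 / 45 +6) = 5 * sqrt(209) / 1915067 +71715 / 136952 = 0.52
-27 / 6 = -9 / 2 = -4.50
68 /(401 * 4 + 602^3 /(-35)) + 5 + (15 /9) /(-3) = 311586475 /70107129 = 4.44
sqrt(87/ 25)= sqrt(87)/ 5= 1.87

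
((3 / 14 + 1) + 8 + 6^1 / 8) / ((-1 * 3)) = -93 / 28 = -3.32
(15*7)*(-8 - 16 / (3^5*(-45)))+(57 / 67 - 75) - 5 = -44886503 / 48843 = -919.00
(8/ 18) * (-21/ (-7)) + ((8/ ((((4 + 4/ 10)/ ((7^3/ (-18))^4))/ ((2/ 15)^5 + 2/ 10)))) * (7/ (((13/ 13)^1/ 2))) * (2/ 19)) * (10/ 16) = 14718563188572149/ 333213507000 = 44171.57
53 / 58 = 0.91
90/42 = 15/7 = 2.14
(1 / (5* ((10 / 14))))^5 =16807 / 9765625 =0.00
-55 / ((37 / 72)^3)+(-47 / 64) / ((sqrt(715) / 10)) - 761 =-59075573 / 50653 - 47 *sqrt(715) / 4576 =-1166.55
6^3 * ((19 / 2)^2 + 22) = 24246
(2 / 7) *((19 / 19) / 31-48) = -2974 / 217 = -13.71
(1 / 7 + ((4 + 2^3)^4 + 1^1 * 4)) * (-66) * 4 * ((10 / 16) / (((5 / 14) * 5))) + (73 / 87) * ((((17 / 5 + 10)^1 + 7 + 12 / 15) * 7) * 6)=-277768102 / 145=-1915642.08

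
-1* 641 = -641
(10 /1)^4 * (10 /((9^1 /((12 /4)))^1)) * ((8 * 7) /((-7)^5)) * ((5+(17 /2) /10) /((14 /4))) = -3120000 /16807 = -185.64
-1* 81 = -81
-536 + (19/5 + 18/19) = -50469/95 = -531.25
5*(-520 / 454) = -1300 / 227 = -5.73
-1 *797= -797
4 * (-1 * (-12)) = 48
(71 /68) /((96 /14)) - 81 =-263887 /3264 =-80.85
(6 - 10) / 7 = -4 / 7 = -0.57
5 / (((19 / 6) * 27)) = 10 / 171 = 0.06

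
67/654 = 0.10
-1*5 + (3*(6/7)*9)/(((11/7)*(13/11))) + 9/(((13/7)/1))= 160/13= 12.31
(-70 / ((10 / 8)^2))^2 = 50176 / 25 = 2007.04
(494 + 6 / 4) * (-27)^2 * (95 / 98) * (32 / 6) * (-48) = -4392429120 / 49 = -89641410.61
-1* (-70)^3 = 343000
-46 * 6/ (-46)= 6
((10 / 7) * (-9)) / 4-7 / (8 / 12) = -96 / 7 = -13.71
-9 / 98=-0.09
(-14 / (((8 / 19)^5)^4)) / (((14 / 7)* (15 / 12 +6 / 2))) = -263129814202821707353489207 / 4899916394579099648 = -53700878.34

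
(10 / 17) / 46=5 / 391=0.01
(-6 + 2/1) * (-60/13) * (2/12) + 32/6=328/39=8.41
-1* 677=-677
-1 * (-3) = 3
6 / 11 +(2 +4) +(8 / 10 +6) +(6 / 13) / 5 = 9608 / 715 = 13.44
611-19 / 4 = 2425 / 4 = 606.25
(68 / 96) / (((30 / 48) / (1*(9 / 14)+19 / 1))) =935 / 42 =22.26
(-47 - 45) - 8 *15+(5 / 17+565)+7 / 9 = 354.07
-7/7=-1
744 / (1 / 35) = 26040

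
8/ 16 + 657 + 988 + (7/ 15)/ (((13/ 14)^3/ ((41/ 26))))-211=1229910163/ 856830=1435.42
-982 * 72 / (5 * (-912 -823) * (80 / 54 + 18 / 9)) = 954504 / 407725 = 2.34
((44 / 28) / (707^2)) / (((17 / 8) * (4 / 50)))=1100 / 59482031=0.00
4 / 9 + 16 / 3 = 52 / 9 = 5.78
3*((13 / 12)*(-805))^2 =109516225 / 48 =2281588.02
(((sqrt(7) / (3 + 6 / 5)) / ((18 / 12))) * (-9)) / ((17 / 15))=-150 * sqrt(7) / 119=-3.33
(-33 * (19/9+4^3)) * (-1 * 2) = 13090/3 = 4363.33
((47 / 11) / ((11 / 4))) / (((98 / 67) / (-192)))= -1209216 / 5929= -203.95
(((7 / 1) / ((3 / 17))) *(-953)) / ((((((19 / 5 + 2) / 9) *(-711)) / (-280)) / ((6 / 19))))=-317539600 / 43529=-7294.90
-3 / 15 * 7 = -7 / 5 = -1.40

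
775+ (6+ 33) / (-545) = 422336 / 545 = 774.93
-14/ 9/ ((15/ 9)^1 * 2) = -7/ 15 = -0.47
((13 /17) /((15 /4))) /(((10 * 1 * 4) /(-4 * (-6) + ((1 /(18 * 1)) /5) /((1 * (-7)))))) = 196547 /1606500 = 0.12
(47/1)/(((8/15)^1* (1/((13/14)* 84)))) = 27495/4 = 6873.75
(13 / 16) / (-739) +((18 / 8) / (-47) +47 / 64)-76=-167417721 / 2222912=-75.31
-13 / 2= -6.50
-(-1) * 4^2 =16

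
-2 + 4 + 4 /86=88 /43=2.05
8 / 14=4 / 7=0.57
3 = 3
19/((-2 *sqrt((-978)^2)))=-19/1956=-0.01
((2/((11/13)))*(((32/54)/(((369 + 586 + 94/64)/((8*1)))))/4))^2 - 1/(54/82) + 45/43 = -1677116868852716/3553226408807163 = -0.47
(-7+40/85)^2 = 12321/289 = 42.63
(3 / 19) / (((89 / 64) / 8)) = 1536 / 1691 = 0.91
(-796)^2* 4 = 2534464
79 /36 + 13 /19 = 1969 /684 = 2.88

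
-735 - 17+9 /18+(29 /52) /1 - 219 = -50437 /52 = -969.94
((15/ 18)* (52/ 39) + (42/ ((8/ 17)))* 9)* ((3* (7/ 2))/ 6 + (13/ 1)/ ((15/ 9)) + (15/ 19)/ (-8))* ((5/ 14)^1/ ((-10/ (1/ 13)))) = -207998131/ 9959040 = -20.89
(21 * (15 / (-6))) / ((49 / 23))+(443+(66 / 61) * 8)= 364669 / 854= 427.01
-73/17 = -4.29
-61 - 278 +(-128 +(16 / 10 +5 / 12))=-27899 / 60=-464.98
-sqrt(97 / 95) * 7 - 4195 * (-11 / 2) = 46145 / 2 - 7 * sqrt(9215) / 95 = 23065.43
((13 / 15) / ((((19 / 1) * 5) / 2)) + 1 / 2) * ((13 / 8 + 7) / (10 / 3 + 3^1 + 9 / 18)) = 101913 / 155800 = 0.65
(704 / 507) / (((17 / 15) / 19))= 66880 / 2873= 23.28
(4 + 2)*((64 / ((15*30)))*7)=448 / 75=5.97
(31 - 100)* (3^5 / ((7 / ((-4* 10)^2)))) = -26827200 / 7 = -3832457.14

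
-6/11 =-0.55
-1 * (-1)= 1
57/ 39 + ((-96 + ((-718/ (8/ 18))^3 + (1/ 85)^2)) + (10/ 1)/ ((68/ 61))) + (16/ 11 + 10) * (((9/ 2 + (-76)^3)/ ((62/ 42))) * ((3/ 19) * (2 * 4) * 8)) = -4250617686.88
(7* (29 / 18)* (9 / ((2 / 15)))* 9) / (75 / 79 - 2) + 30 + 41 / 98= -105589909 / 16268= -6490.65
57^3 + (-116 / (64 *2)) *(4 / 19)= 28149307 / 152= 185192.81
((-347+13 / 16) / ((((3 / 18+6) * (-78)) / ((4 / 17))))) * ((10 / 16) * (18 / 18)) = 27695 / 261664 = 0.11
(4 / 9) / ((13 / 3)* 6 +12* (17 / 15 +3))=10 / 1701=0.01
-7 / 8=-0.88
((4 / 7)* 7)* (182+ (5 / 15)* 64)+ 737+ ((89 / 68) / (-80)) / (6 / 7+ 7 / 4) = 461749411 / 297840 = 1550.33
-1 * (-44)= 44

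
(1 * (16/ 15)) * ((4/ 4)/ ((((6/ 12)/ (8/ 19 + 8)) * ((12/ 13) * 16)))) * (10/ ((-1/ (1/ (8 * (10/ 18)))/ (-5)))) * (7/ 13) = 140/ 19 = 7.37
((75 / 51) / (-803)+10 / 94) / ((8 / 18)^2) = 679185 / 1283194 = 0.53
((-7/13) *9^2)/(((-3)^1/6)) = 1134/13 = 87.23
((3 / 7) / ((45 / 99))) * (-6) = -198 / 35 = -5.66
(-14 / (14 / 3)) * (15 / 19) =-45 / 19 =-2.37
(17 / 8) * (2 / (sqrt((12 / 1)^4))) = 17 / 576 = 0.03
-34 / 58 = -17 / 29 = -0.59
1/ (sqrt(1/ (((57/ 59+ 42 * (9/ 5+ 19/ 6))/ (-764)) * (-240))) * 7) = 2 * sqrt(2090016354)/ 78883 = 1.16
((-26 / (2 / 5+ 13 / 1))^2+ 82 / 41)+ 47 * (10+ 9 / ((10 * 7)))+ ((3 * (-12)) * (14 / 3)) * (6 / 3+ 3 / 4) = 6224147 / 314230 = 19.81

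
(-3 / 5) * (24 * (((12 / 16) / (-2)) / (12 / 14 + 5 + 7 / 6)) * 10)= 2268 / 295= 7.69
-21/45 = -7/15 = -0.47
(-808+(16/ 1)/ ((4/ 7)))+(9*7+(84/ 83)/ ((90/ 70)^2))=-1605425/ 2241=-716.39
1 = 1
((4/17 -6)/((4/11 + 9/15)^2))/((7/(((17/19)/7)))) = -6050/53371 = -0.11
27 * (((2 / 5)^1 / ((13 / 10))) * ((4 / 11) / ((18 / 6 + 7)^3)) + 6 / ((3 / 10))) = 9652554 / 17875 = 540.00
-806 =-806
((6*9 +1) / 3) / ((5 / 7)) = 77 / 3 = 25.67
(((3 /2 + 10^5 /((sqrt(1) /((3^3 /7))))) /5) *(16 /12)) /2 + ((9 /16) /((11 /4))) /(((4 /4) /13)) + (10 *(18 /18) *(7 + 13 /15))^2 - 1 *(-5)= 57624.87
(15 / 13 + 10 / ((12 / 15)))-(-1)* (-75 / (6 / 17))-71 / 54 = -140513 / 702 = -200.16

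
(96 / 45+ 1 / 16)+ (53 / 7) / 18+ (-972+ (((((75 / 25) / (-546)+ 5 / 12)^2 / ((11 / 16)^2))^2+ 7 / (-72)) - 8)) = -6358617248765135881 / 6505958905926480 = -977.35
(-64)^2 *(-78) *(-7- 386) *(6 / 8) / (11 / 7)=659183616 / 11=59925783.27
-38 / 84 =-0.45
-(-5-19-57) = 81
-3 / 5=-0.60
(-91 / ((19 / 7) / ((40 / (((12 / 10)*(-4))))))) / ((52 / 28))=150.44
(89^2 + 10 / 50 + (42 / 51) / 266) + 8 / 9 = 115147607 / 14535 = 7922.09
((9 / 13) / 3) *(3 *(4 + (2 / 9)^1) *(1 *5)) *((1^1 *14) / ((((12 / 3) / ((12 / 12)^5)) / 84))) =55860 / 13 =4296.92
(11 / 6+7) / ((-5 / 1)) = -53 / 30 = -1.77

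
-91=-91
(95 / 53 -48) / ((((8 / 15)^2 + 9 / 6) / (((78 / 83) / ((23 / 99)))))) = -773639100 / 7385921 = -104.75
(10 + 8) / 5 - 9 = -27 / 5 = -5.40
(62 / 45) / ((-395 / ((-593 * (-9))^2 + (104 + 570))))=-1766023066 / 17775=-99354.32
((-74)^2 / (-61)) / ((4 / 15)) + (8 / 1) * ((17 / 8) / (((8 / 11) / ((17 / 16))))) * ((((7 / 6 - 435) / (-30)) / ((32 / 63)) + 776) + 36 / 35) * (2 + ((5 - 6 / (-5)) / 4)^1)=9889814684423 / 139919360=70682.25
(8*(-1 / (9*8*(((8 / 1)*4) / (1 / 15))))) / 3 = -1 / 12960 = -0.00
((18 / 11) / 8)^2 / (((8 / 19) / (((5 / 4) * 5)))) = 0.62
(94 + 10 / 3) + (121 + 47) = 796 / 3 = 265.33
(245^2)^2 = 3603000625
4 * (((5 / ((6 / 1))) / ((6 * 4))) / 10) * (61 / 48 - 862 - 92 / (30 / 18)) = -219823 / 17280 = -12.72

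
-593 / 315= -1.88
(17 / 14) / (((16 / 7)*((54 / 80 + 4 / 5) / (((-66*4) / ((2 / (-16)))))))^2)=1658764800 / 3481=476519.62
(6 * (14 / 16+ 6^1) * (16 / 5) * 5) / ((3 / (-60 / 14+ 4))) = -440 / 7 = -62.86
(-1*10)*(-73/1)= 730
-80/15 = -16/3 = -5.33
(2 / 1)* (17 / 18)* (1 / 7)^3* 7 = 17 / 441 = 0.04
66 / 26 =33 / 13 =2.54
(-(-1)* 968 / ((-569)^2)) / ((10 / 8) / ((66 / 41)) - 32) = -255552 / 2668761923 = -0.00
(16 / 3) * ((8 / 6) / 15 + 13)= 9424 / 135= 69.81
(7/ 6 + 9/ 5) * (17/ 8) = 1513/ 240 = 6.30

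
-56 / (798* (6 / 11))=-22 / 171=-0.13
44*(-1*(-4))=176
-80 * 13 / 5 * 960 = -199680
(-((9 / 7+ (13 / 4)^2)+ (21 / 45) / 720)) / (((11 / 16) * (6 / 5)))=-40717 / 2835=-14.36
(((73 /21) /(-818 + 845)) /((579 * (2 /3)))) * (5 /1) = 365 /218862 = 0.00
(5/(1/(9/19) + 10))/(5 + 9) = 45/1526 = 0.03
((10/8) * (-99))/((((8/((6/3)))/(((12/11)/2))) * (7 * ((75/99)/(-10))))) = 891/28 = 31.82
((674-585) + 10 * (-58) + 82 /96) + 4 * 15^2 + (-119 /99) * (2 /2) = 647305 /1584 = 408.65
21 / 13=1.62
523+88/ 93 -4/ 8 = 97361/ 186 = 523.45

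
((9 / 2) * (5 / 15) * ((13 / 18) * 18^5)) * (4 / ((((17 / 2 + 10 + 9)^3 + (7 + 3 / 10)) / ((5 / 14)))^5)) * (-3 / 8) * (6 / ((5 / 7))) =-208000000000 / 5408923091168483813484040581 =-0.00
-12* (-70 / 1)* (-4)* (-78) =262080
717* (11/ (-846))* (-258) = 113047/ 47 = 2405.26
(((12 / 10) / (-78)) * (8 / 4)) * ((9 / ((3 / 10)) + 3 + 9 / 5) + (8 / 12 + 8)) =-1304 / 975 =-1.34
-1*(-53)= 53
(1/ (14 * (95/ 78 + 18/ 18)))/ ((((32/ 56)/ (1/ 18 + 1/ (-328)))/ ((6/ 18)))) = 2015/ 2042784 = 0.00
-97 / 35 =-2.77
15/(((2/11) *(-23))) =-3.59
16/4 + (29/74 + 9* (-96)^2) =6138181/74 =82948.39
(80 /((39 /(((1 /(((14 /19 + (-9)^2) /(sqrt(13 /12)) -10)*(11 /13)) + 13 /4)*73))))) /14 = 21540110*sqrt(39) /822140781 + 28596308980 /822140781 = 34.95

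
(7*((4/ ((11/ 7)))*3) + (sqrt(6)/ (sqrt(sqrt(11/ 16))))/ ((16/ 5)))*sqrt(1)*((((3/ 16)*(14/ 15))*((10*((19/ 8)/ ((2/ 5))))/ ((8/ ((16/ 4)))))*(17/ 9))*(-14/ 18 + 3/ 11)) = -13848625/ 52272 - 1413125*11^(3/ 4)*sqrt(6)/ 5018112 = -269.10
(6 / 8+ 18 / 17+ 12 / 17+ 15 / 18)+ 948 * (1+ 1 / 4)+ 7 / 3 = 242899 / 204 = 1190.68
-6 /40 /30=-1 /200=-0.00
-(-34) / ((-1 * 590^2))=-17 / 174050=-0.00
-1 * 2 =-2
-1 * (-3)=3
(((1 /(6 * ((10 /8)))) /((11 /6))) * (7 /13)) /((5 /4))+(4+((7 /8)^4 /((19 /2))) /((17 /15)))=4.09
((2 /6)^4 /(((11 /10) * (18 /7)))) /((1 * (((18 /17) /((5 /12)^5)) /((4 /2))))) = 1859375 /17958454272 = 0.00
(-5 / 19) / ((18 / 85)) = -425 / 342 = -1.24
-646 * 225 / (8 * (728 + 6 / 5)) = -363375 / 14584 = -24.92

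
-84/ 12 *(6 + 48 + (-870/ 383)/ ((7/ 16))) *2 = -261708/ 383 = -683.31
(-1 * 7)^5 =-16807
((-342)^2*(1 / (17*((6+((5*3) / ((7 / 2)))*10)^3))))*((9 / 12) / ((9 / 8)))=343 / 8721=0.04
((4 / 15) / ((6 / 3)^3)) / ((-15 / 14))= -7 / 225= -0.03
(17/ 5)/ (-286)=-17/ 1430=-0.01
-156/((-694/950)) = 74100/347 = 213.54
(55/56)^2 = 3025/3136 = 0.96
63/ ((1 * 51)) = 21/ 17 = 1.24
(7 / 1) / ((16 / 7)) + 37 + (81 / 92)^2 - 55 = -59935 / 4232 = -14.16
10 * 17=170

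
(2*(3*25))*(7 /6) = 175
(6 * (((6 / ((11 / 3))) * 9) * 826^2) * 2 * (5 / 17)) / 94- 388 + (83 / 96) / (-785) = 376886.02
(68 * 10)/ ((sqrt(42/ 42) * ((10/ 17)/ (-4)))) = -4624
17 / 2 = 8.50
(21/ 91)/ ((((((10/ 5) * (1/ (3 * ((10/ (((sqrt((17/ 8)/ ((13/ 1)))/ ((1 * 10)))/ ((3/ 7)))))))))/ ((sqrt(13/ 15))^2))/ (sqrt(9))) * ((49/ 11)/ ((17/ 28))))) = 1485 * sqrt(442)/ 2401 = 13.00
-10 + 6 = -4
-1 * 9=-9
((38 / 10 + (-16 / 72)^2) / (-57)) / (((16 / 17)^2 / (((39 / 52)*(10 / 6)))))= -450551 / 4727808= -0.10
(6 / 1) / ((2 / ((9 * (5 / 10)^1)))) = 27 / 2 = 13.50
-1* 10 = -10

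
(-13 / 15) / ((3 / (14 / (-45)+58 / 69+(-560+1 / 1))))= 7514221 / 46575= 161.34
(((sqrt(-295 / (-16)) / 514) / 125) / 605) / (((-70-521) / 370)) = -37 *sqrt(295) / 9189163500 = -0.00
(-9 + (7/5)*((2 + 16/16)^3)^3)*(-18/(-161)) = 2479248/805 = 3079.81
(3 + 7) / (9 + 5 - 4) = 1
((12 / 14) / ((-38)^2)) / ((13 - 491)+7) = -1 / 793478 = -0.00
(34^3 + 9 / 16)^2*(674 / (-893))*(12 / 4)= -399831543880419 / 114304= -3497966334.34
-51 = -51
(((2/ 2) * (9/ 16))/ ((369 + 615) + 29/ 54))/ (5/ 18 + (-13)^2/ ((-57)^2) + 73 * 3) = 789507/ 303084095300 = 0.00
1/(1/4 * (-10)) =-2/5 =-0.40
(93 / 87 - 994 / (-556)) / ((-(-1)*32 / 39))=898209 / 257984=3.48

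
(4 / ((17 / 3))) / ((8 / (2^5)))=48 / 17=2.82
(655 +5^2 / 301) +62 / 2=206511 / 301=686.08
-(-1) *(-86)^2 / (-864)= -1849 / 216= -8.56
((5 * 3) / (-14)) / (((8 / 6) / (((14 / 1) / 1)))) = -45 / 4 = -11.25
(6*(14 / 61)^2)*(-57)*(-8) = 536256 / 3721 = 144.12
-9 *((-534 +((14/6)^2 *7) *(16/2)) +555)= -2933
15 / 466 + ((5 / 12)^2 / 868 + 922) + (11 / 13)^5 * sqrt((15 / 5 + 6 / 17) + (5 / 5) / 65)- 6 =161051 * sqrt(4112810) / 410278765 + 26677735841 / 29123136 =916.83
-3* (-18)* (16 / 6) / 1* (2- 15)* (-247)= 462384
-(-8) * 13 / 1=104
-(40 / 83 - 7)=541 / 83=6.52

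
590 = 590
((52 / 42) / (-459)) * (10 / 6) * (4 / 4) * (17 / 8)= -65 / 6804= -0.01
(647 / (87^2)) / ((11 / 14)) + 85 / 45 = 2.00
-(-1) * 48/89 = 0.54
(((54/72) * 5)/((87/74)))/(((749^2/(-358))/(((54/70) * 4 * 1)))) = -715284/113883203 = -0.01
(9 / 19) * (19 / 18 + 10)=199 / 38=5.24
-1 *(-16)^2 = -256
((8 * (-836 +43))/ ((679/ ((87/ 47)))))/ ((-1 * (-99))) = -183976/ 1053129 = -0.17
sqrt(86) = 9.27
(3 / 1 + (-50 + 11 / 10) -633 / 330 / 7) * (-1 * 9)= 159993 / 385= 415.57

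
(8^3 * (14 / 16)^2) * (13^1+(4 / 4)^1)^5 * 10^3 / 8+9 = 26353376009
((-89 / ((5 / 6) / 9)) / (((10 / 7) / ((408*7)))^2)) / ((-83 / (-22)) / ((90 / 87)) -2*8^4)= 63388458790272 / 135107825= 469169.41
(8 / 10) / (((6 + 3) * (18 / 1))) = 2 / 405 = 0.00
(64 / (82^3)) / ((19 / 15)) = 0.00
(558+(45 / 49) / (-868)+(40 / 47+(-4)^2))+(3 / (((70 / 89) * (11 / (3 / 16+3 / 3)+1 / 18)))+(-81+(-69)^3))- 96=-10451681774583801 / 31854128740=-328110.74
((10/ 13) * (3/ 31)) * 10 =300/ 403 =0.74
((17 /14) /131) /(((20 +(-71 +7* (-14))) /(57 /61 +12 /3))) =-731 /2381318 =-0.00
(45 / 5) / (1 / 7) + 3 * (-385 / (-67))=5376 / 67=80.24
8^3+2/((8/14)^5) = 278951/512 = 544.83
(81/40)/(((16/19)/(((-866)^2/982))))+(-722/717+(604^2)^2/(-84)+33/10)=-1249443524404551727/788585280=-1584411421.43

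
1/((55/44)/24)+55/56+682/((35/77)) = 425763/280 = 1520.58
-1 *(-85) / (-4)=-21.25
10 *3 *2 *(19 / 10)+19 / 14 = 1615 / 14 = 115.36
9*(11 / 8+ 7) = 603 / 8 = 75.38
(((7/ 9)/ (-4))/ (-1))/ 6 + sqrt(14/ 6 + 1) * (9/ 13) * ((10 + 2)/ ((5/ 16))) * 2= 7/ 216 + 1152 * sqrt(30)/ 65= 97.11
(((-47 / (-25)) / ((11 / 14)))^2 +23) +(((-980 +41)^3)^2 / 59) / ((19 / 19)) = 51839277649041235468626 / 4461875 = 11618272060297797.56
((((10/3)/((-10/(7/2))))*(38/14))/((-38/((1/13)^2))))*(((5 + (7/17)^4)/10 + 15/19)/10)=854511/13409296550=0.00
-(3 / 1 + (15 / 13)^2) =-732 / 169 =-4.33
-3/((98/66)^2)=-3267/2401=-1.36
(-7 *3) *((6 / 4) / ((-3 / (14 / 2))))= 147 / 2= 73.50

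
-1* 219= -219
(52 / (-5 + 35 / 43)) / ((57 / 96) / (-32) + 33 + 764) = -572416 / 36724905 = -0.02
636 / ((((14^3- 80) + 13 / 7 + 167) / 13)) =9646 / 3305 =2.92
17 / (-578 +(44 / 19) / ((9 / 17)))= -171 / 5770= -0.03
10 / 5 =2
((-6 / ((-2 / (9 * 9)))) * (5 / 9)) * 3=405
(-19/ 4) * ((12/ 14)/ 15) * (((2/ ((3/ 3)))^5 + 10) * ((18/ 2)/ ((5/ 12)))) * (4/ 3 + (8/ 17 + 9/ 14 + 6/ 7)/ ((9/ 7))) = -299934/ 425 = -705.73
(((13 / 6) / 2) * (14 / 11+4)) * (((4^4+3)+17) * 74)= 1283308 / 11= 116664.36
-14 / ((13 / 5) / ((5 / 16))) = -175 / 104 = -1.68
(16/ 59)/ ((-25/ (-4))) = 64/ 1475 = 0.04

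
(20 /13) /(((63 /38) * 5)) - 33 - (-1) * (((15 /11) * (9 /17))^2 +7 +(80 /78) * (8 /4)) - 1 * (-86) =1797366143 /28639611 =62.76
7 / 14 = 1 / 2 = 0.50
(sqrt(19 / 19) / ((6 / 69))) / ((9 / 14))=161 / 9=17.89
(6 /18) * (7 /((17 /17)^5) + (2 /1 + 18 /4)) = 9 /2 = 4.50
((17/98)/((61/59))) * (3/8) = 3009/47824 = 0.06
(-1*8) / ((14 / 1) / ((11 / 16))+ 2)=-44 / 123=-0.36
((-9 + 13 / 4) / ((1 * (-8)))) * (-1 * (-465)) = 10695 / 32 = 334.22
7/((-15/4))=-28/15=-1.87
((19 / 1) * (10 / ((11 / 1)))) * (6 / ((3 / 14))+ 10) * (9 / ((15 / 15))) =64980 / 11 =5907.27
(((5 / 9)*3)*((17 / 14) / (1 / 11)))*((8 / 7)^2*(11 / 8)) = 41140 / 1029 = 39.98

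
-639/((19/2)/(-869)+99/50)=-13882275/42778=-324.52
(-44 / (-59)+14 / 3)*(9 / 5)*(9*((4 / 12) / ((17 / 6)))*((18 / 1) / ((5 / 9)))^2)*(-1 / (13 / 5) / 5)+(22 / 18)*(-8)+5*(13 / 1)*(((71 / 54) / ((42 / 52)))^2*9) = 41188905673507 / 58220764875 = 707.46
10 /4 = 2.50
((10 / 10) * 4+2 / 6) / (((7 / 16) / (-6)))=-416 / 7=-59.43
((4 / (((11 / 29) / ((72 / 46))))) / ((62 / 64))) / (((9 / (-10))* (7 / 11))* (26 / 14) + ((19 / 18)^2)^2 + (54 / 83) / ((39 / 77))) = 75681884528640 / 6495414058033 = 11.65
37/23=1.61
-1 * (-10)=10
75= 75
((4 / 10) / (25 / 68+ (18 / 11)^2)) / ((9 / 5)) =16456 / 225513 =0.07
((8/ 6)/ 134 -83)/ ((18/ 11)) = -183491/ 3618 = -50.72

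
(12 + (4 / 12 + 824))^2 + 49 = 6295522 / 9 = 699502.44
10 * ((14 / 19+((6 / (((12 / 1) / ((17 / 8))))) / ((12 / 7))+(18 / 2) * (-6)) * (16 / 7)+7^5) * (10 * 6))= 1331520850 / 133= 10011434.96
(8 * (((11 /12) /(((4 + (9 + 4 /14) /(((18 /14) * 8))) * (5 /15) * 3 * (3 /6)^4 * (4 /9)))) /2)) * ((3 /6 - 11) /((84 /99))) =-117612 /353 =-333.18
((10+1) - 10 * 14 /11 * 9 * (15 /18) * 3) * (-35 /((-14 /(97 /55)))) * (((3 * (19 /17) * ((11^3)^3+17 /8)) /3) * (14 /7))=-6399182316792.70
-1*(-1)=1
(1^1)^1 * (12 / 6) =2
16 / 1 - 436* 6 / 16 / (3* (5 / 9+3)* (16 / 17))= -293 / 1024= -0.29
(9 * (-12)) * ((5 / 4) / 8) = -135 / 8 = -16.88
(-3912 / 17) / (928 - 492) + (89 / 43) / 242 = -10012151 / 19282318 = -0.52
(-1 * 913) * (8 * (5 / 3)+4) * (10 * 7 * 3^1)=-3323320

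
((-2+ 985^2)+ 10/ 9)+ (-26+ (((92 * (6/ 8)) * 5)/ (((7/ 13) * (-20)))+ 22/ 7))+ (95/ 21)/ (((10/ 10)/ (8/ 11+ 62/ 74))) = 99505161881/ 102564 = 970176.30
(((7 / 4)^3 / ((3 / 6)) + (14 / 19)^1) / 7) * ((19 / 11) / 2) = 995 / 704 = 1.41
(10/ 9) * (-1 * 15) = -16.67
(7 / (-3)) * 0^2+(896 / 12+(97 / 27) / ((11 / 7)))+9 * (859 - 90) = 2078392 / 297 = 6997.95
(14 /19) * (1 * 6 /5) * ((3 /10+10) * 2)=8652 /475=18.21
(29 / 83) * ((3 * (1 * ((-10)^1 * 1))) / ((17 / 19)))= -16530 / 1411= -11.72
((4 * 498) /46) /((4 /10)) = 2490 /23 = 108.26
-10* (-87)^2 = -75690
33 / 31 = 1.06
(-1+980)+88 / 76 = 18623 / 19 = 980.16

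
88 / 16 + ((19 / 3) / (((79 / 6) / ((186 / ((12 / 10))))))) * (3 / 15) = 3225 / 158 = 20.41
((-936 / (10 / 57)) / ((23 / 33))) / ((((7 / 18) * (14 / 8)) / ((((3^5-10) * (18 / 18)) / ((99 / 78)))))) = -11635430976 / 5635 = -2064850.22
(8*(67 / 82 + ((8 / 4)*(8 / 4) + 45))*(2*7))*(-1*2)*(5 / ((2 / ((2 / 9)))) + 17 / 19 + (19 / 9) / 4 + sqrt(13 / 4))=-66220 / 3 - 228760*sqrt(13) / 41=-42190.55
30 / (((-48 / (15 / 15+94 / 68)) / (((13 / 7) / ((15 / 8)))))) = -351 / 238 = -1.47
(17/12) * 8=34/3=11.33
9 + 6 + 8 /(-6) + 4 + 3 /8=433 /24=18.04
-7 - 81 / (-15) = -8 / 5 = -1.60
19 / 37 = 0.51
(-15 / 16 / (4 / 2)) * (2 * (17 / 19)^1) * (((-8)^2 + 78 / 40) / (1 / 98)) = -3296181 / 608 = -5421.35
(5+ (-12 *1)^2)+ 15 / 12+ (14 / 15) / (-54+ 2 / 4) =964493 / 6420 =150.23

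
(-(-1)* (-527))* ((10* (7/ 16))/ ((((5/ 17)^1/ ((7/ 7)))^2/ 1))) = -1066121/ 40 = -26653.02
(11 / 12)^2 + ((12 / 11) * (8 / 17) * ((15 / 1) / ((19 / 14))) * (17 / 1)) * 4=11637449 / 30096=386.68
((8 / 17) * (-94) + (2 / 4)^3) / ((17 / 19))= -113981 / 2312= -49.30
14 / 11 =1.27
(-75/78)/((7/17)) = -425/182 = -2.34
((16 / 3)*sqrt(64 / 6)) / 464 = 0.04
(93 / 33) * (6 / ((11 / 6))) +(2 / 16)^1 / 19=9.23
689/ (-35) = -689/ 35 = -19.69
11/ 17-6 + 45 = 674/ 17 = 39.65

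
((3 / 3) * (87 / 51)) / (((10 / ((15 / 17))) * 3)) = 0.05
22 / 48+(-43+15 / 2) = -841 / 24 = -35.04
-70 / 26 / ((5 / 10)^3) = -280 / 13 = -21.54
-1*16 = -16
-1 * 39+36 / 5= -159 / 5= -31.80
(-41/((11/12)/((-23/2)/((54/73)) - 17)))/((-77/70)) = -1441150/1089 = -1323.37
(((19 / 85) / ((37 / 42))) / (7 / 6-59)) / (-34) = 2394 / 18552355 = 0.00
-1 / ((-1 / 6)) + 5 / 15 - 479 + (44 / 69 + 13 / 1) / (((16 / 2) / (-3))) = -263735 / 552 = -477.78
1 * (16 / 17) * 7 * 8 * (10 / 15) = 1792 / 51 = 35.14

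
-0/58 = 0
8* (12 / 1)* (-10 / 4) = -240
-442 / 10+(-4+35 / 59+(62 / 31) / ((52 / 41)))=-353049 / 7670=-46.03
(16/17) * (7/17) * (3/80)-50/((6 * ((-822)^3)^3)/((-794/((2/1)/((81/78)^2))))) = 10009354593676156733557166599/688738923231526022857658542080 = 0.01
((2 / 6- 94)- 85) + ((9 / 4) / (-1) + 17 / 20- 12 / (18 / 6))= -2761 / 15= -184.07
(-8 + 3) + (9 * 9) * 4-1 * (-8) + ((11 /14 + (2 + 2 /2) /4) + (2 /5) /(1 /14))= 46779 /140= 334.14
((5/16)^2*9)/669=75/57088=0.00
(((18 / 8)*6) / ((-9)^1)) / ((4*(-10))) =3 / 80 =0.04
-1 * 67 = -67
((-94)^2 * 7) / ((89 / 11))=680372 / 89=7644.63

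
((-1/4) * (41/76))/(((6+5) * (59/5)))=-205/197296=-0.00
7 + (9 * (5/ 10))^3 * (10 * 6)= 10949/ 2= 5474.50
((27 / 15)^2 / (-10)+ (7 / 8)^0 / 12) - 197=-295861 / 1500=-197.24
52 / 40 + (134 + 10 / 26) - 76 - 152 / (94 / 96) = -95.55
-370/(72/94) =-8695/18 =-483.06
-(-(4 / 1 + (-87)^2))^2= -57350329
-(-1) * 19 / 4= 19 / 4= 4.75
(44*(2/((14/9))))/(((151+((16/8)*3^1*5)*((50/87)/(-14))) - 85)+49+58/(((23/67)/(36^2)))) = 264132/1022891153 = 0.00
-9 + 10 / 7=-53 / 7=-7.57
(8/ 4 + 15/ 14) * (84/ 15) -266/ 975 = 16.93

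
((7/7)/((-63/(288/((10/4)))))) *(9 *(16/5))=-9216/175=-52.66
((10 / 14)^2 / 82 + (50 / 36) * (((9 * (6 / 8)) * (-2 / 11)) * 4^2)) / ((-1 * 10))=241025 / 88396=2.73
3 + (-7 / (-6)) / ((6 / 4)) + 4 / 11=410 / 99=4.14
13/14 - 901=-12601/14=-900.07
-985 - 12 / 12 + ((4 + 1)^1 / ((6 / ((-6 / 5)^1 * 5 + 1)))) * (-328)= 1142 / 3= 380.67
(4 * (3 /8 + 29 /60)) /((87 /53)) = 5459 /2610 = 2.09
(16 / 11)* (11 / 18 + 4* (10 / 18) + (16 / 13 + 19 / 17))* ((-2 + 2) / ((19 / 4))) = 0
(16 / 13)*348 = 5568 / 13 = 428.31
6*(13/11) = 78/11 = 7.09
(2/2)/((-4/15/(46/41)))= -345/82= -4.21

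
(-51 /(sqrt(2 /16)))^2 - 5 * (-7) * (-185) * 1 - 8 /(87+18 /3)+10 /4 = 2666387 /186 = 14335.41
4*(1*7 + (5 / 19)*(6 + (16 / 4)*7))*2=2424 / 19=127.58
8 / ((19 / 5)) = 40 / 19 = 2.11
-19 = -19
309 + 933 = 1242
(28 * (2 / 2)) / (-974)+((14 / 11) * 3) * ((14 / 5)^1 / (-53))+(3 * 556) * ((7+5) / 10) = 2841154202 / 1419605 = 2001.37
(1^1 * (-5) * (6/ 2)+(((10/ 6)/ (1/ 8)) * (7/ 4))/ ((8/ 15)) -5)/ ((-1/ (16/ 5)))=-76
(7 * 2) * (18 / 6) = 42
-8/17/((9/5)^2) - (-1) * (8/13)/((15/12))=31064/89505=0.35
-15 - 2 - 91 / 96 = -1723 / 96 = -17.95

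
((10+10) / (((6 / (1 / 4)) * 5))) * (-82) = -41 / 3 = -13.67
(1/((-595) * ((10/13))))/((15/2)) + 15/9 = 74362/44625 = 1.67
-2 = -2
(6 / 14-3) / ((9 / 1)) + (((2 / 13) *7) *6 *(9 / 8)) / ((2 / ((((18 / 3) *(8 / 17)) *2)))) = 31310 / 1547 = 20.24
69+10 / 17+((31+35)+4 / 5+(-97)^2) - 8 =810678 / 85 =9537.39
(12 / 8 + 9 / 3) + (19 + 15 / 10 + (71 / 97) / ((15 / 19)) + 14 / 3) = 14838 / 485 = 30.59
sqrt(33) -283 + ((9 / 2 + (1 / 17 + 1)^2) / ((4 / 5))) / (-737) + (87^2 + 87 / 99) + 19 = sqrt(33) + 37346376241 / 5111832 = 7311.61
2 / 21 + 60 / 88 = 359 / 462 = 0.78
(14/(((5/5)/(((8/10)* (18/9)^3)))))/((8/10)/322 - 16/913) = -32926432/5527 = -5957.38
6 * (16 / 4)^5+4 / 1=6148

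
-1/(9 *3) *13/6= -13/162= -0.08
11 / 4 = 2.75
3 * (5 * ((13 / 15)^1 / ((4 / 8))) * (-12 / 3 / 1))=-104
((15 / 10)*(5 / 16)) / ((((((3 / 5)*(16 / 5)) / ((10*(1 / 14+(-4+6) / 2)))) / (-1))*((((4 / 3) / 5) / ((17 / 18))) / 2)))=-265625 / 14336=-18.53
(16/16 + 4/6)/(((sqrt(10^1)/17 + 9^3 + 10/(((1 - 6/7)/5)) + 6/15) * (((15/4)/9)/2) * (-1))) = -62389320/8417878751 + 3400 * sqrt(10)/8417878751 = -0.01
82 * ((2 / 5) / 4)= 41 / 5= 8.20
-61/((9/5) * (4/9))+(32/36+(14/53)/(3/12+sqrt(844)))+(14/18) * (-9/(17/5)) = -77.41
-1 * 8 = -8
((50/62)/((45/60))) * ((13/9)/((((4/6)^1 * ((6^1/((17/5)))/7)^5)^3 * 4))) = 176663883558780679517311283087387/142341157440000000000000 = 1241130019.85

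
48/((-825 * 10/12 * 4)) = -24/1375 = -0.02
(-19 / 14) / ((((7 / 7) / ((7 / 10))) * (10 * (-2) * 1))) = 19 / 400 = 0.05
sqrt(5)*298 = 298*sqrt(5) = 666.35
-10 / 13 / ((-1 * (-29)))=-10 / 377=-0.03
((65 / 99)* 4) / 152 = 0.02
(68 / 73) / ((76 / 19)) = 17 / 73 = 0.23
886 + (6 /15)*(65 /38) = 16847 /19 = 886.68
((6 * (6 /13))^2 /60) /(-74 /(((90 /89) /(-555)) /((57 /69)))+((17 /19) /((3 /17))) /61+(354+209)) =8636868 /2305236878945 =0.00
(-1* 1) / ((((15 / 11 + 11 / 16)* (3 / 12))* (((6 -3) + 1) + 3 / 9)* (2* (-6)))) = 176 / 4693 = 0.04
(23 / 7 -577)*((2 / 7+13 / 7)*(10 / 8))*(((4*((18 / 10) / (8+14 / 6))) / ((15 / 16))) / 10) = -867456 / 7595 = -114.21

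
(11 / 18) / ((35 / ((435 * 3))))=22.79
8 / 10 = 4 / 5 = 0.80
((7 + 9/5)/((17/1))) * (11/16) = 121/340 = 0.36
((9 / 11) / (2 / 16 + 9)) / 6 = 12 / 803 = 0.01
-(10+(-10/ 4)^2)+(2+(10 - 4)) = -33/ 4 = -8.25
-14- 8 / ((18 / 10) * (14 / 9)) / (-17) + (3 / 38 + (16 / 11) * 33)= 154865 / 4522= 34.25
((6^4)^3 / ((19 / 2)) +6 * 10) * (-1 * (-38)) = 8707131624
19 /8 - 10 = -61 /8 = -7.62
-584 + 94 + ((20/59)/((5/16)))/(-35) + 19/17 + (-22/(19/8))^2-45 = -5678820628/12672905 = -448.11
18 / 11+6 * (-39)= -2556 / 11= -232.36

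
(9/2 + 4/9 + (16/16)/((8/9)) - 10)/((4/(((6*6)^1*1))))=-283/8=-35.38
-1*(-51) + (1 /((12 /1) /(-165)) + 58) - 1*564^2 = -1272003 /4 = -318000.75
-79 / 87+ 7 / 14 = -71 / 174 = -0.41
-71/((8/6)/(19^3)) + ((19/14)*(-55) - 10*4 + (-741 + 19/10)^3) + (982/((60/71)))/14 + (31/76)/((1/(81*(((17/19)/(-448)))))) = -98034471954594857/242592000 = -404112550.93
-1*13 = -13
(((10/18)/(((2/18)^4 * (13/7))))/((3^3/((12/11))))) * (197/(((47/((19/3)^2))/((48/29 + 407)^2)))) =12585021720411420/5652361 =2226507068.53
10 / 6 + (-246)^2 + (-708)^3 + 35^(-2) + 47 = -1304016226447 / 3675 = -354834347.33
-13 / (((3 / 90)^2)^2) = -10530000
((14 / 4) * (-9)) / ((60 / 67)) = -35.18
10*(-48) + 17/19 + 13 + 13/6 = -52889/114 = -463.94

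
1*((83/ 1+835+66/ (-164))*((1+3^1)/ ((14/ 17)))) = 182733/ 41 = 4456.90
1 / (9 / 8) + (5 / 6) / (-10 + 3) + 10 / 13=2521 / 1638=1.54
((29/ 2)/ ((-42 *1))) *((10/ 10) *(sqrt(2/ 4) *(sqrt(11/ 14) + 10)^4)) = -59523109 *sqrt(2)/ 32928 - 204595 *sqrt(77)/ 2058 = -3428.80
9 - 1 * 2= 7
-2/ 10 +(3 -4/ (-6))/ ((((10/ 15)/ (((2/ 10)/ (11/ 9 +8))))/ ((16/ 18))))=-39/ 415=-0.09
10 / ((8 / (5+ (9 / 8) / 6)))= 415 / 64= 6.48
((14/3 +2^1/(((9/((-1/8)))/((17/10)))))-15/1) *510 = -63529/12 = -5294.08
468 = 468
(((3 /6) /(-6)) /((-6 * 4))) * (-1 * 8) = -1 /36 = -0.03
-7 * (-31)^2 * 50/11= -30577.27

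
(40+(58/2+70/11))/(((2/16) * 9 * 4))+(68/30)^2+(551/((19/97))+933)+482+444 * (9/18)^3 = 4305.39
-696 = -696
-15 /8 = -1.88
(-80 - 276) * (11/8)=-979/2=-489.50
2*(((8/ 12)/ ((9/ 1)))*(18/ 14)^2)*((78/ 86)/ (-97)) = -468/ 204379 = -0.00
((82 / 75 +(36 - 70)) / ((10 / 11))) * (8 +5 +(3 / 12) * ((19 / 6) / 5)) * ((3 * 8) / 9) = -21433346 / 16875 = -1270.12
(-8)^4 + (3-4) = 4095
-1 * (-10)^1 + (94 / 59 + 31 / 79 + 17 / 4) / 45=8506057 / 838980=10.14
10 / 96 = 5 / 48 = 0.10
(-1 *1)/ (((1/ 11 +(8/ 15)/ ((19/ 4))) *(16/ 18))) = -28215/ 5096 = -5.54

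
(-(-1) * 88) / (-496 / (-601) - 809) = -52888 / 485713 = -0.11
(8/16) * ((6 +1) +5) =6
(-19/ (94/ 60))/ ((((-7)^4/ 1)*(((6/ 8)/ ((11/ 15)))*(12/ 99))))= -4598/ 112847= -0.04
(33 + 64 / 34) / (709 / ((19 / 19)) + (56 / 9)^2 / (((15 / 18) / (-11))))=80055 / 454291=0.18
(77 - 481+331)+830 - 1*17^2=468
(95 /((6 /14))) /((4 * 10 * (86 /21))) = 931 /688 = 1.35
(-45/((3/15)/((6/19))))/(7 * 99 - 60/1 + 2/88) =-59400/529207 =-0.11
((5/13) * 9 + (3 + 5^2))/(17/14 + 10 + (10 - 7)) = 5726/2587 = 2.21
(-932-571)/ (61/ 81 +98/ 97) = -11809071/ 13855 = -852.33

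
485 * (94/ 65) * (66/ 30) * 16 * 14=22466752/ 65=345642.34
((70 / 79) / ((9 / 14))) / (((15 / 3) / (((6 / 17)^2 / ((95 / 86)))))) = 67424 / 2168945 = 0.03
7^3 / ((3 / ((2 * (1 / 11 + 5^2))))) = 63112 / 11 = 5737.45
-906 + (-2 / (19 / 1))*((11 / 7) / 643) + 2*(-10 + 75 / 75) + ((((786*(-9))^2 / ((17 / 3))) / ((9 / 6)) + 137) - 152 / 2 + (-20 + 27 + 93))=5886469.47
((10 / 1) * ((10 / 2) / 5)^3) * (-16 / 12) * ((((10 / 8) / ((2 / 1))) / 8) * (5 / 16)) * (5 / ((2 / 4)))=-625 / 192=-3.26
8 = 8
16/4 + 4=8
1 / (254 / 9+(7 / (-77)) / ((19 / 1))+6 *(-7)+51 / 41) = -0.08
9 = 9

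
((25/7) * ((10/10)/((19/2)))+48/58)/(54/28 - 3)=-9284/8265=-1.12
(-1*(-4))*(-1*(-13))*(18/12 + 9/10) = 624/5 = 124.80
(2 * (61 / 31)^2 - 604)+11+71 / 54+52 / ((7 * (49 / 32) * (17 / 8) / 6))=-570.24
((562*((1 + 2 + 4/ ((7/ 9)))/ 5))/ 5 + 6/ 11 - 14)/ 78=163237/ 75075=2.17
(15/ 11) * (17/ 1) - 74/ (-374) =4372/ 187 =23.38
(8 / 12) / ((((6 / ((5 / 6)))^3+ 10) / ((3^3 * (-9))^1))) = -10125 / 23953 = -0.42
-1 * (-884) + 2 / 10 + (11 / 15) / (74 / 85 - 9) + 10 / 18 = 884.67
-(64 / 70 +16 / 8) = -2.91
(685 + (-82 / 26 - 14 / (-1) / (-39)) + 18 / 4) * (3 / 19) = 53507 / 494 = 108.31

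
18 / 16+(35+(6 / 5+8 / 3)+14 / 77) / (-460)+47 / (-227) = 28706203 / 34458600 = 0.83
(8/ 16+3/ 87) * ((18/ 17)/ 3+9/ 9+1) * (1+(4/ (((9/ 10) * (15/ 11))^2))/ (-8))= 301940/ 359397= 0.84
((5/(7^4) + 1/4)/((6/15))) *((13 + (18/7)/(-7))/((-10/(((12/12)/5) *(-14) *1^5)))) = 1498599/672280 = 2.23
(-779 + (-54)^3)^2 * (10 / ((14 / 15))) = 1878063528675 / 7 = 268294789810.71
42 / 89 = 0.47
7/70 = 1/10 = 0.10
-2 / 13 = -0.15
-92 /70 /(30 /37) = -851 /525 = -1.62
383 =383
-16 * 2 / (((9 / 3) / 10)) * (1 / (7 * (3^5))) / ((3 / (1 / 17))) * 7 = -320 / 37179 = -0.01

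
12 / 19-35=-653 / 19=-34.37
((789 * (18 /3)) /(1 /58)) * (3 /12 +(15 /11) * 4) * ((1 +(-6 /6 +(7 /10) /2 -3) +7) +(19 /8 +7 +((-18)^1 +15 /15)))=-2257050483 /440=-5129660.19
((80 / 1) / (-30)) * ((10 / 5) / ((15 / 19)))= -304 / 45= -6.76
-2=-2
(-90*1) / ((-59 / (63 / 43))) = 5670 / 2537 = 2.23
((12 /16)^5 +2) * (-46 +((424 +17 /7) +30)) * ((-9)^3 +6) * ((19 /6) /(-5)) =420468.40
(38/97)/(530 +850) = 19/66930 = 0.00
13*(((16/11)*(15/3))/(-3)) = -1040/33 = -31.52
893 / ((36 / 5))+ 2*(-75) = -935 / 36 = -25.97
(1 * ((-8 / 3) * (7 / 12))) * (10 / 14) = -10 / 9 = -1.11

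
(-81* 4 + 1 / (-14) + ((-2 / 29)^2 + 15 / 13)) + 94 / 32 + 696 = 460440709 / 1224496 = 376.02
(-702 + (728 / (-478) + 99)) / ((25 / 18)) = -2600658 / 5975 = -435.26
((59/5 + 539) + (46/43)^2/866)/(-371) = -2204904508/1485144535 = -1.48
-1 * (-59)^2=-3481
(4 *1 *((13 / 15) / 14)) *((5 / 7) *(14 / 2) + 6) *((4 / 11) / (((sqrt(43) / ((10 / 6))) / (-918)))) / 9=-3536 *sqrt(43) / 903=-25.68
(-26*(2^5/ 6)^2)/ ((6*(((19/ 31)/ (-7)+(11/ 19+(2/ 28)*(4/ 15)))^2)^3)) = -6968.91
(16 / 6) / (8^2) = 0.04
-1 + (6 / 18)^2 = -8 / 9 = -0.89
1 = 1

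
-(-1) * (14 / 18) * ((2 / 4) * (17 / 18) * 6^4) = 476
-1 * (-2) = 2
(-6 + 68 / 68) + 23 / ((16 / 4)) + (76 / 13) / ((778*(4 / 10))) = 15551 / 20228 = 0.77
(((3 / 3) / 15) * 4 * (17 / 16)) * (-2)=-17 / 30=-0.57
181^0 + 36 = 37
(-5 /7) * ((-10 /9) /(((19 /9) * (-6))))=-0.06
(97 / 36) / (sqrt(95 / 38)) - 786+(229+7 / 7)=-556+97 *sqrt(10) / 180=-554.30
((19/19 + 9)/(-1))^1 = -10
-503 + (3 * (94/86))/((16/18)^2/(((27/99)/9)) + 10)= -21062839/41882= -502.91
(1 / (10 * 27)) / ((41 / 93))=0.01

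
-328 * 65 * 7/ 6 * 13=-970060/ 3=-323353.33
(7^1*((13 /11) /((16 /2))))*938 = 42679 /44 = 969.98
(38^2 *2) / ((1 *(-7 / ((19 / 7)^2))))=-1042568 / 343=-3039.56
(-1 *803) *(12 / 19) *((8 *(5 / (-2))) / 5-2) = 57816 / 19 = 3042.95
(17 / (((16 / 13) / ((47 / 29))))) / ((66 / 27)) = 93483 / 10208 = 9.16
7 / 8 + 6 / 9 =37 / 24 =1.54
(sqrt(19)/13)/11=sqrt(19)/143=0.03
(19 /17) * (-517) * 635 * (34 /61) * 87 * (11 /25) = -2387755194 /305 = -7828705.55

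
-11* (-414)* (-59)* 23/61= -6179778/61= -101307.84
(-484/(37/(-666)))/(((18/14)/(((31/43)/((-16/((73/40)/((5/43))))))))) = -4791.90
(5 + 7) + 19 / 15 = 199 / 15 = 13.27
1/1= 1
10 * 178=1780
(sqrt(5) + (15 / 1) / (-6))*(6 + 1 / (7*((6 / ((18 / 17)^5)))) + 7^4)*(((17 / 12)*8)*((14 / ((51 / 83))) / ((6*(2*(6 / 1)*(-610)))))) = 1985649298243 / 56124107496-1985649298243*sqrt(5) / 140310268740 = 3.74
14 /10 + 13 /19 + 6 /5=312 /95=3.28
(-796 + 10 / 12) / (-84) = 4771 / 504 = 9.47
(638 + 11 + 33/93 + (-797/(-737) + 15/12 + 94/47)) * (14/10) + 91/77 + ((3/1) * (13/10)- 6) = 417753999/456940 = 914.24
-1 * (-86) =86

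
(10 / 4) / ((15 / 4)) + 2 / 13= 32 / 39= 0.82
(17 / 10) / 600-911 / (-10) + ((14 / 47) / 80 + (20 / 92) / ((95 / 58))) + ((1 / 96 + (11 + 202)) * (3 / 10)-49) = 52321412477 / 492936000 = 106.14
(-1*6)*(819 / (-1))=4914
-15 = -15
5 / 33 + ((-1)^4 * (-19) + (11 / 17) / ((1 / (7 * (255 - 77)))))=441724 / 561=787.39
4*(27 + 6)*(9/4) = 297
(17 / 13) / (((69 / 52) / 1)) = 68 / 69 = 0.99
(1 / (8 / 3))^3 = 27 / 512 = 0.05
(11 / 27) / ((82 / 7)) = 77 / 2214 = 0.03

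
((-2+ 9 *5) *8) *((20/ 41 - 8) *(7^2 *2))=-10383296/ 41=-253251.12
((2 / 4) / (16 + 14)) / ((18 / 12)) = 1 / 90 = 0.01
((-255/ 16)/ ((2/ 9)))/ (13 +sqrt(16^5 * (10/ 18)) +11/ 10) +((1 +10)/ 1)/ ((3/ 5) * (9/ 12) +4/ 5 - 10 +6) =-33528418769/ 8385745136 - 22032000 * sqrt(5)/ 524109071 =-4.09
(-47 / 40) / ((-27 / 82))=1927 / 540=3.57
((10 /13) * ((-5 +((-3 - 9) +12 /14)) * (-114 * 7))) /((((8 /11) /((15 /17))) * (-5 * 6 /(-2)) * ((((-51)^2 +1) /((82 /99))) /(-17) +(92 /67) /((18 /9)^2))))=-973138485 /223951052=-4.35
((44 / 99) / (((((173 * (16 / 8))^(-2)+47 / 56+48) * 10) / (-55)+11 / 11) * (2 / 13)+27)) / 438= 10894156 / 276861795309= 0.00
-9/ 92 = -0.10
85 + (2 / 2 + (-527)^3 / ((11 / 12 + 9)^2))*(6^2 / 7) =-2625390329 / 343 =-7654199.21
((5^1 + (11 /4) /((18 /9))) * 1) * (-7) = -357 /8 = -44.62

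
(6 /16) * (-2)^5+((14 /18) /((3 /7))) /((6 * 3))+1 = -5297 /486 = -10.90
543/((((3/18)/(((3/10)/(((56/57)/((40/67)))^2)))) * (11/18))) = 1429007670/2419571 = 590.60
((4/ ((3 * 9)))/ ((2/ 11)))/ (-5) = -22/ 135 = -0.16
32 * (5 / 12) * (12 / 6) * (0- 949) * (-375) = 9490000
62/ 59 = 1.05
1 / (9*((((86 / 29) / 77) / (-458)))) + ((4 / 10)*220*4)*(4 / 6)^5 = -13322287 / 10449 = -1274.98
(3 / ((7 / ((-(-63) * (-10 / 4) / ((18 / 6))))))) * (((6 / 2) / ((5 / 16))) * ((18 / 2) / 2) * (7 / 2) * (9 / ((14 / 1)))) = -2187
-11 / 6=-1.83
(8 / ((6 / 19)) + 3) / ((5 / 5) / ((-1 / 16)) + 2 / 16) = -680 / 381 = -1.78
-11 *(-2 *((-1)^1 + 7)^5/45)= 19008/5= 3801.60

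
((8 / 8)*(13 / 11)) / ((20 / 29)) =377 / 220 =1.71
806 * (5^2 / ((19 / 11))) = 221650 / 19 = 11665.79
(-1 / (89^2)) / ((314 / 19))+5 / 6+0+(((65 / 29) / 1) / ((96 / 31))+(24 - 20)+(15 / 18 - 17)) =-36732151037 / 3462174048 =-10.61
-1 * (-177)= 177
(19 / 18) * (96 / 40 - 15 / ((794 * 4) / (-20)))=62719 / 23820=2.63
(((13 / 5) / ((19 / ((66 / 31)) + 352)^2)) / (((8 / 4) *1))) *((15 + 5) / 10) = 56628 / 2837200205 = 0.00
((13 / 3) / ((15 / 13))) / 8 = 169 / 360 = 0.47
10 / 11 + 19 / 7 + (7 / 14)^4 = 4541 / 1232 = 3.69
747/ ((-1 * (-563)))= 747/ 563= 1.33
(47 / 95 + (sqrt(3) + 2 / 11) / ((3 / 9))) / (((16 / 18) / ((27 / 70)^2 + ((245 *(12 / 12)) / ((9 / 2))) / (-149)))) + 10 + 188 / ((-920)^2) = 2860950686707 / 293529404000 - 4270233 *sqrt(3) / 5840800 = 8.48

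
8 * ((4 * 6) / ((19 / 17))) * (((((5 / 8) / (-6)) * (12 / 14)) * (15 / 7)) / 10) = -3060 / 931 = -3.29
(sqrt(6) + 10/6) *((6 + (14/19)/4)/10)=235/228 + 47 *sqrt(6)/76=2.55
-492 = -492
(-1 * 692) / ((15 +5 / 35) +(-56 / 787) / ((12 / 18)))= -1906114 / 41417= -46.02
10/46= 5/23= 0.22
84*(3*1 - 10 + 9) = 168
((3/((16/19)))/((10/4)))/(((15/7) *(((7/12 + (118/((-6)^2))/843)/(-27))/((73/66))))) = -33.82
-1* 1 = -1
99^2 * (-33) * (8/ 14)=-1293732/ 7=-184818.86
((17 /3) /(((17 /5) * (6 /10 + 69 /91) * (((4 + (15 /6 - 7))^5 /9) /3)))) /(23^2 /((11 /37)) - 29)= -200200 /330527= -0.61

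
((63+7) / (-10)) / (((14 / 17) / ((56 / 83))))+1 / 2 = -869 / 166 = -5.23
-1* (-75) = 75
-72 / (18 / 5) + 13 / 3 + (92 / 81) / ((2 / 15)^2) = 434 / 9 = 48.22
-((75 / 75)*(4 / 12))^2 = -0.11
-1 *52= -52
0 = 0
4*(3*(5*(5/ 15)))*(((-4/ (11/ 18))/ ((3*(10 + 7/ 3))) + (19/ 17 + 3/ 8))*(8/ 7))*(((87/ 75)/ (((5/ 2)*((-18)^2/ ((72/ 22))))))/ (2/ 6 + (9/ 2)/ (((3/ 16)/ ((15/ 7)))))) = 15544/ 5708175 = 0.00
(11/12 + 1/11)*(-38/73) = -2527/4818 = -0.52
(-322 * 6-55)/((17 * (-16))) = 1987/272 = 7.31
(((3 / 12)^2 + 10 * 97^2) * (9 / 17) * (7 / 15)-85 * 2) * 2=31383061 / 680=46151.56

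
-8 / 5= -1.60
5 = 5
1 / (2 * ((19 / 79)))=2.08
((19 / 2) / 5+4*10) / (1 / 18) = 3771 / 5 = 754.20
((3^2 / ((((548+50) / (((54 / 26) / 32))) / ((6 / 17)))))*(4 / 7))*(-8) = -729 / 462553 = -0.00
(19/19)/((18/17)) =17/18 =0.94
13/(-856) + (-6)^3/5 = -184961/4280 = -43.22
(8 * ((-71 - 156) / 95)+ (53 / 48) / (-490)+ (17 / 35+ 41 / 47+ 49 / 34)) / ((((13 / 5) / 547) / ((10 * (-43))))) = 1476287.58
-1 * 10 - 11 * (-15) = 155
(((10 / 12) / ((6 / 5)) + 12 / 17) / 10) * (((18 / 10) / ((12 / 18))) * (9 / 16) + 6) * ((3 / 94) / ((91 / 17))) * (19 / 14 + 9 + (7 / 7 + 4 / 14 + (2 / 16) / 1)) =226469963 / 3065753600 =0.07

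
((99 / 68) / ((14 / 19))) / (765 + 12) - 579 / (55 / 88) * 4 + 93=-4453754649 / 1232840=-3612.60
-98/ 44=-2.23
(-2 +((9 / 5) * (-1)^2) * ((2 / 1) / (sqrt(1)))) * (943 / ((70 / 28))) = 15088 / 25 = 603.52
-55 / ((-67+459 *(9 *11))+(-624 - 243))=-55 / 44507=-0.00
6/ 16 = 3/ 8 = 0.38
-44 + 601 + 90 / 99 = 6137 / 11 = 557.91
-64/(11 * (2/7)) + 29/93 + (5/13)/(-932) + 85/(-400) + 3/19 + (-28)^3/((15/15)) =-103488048361781/4709973840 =-21972.11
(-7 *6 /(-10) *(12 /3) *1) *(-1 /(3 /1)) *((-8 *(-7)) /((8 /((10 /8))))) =-49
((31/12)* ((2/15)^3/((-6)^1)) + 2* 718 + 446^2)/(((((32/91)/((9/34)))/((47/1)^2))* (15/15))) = 1223339713916411/3672000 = 333153516.86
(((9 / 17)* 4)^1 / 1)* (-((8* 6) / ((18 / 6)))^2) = -9216 / 17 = -542.12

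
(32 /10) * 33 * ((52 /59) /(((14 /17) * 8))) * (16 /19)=466752 /39235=11.90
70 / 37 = 1.89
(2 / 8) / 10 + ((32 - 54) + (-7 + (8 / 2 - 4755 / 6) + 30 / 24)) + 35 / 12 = -97597 / 120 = -813.31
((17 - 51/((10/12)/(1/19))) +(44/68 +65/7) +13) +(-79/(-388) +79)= 508444043/4386340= 115.92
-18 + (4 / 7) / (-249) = -31378 / 1743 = -18.00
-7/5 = -1.40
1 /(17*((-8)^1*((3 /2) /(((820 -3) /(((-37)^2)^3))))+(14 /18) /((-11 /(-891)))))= -817 /523407312429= -0.00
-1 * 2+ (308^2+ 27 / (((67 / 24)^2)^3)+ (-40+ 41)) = 8581158667478199 / 90458382169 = 94863.06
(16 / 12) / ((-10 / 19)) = -38 / 15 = -2.53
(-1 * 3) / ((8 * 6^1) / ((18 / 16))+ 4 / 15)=-45 / 644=-0.07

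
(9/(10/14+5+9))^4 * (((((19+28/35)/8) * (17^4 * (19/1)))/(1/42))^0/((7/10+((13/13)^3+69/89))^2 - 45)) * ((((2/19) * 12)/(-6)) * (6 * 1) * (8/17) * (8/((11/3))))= 57498257240524800/12313230359367199163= 0.00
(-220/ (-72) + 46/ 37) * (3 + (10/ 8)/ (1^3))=48671/ 2664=18.27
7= 7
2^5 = 32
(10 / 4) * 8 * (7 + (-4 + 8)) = 220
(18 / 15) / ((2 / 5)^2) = 15 / 2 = 7.50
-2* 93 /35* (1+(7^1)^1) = -1488 /35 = -42.51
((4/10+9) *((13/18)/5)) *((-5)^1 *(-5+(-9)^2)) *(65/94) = -3211/9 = -356.78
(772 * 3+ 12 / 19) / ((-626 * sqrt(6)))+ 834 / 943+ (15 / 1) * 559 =7907889 / 943 - 3668 * sqrt(6) / 5947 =8384.37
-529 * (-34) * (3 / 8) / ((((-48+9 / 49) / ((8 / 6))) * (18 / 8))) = -1762628 / 21087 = -83.59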